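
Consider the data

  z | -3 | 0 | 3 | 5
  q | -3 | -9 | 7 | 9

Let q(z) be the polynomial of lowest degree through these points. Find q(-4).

56/5

Using Newton's divided-difference form:
q[-3,0] = (-9 - (-3)) / (0 - (-3)) = -2
q[0,3] = (7 - (-9)) / (3 - 0) = 16/3
q[3,5] = (9 - 7) / (5 - 3) = 1
q[-3,0,3] = (16/3 - (-2)) / (3 - (-3)) = 11/9
q[0,3,5] = (1 - 16/3) / (5 - 0) = -13/15
q[-3,0,3,5] = (-13/15 - 11/9) / (5 - (-3)) = -47/180
q(-4) = -3 + (-2)·(-1) + (11/9)·(-1)·(-4) + (-47/180)·(-1)·(-4)·(-7) = 56/5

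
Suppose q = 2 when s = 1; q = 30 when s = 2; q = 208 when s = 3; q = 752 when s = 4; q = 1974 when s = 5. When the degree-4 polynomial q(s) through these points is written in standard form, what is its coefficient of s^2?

Build the Lagrange basis polynomials:
L_0(s) = (s - 2)(s - 3)(s - 4)(s - 5) / [24] = (1/24)s^4 - (7/12)s^3 + (71/24)s^2 - (77/12)s + 5
L_1(s) = (s - 1)(s - 3)(s - 4)(s - 5) / [-6] = -(1/6)s^4 + (13/6)s^3 - (59/6)s^2 + (107/6)s - 10
L_2(s) = (s - 1)(s - 2)(s - 4)(s - 5) / [4] = (1/4)s^4 - 3s^3 + (49/4)s^2 - (39/2)s + 10
L_3(s) = (s - 1)(s - 2)(s - 3)(s - 5) / [-6] = -(1/6)s^4 + (11/6)s^3 - (41/6)s^2 + (61/6)s - 5
L_4(s) = (s - 1)(s - 2)(s - 3)(s - 4) / [24] = (1/24)s^4 - (5/12)s^3 + (35/24)s^2 - (25/12)s + 1
q(s) = 2·L_0 + 30·L_1 + 208·L_2 + 752·L_3 + 1974·L_4
Only the coefficient of s^2 is needed; take it from each L_i and combine:
2·(71/24) + 30·(-59/6) + 208·(49/4) + 752·(-41/6) + 1974·(35/24) = -1

-1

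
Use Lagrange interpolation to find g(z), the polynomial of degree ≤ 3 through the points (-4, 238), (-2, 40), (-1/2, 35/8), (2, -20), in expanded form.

L_0(z) = (z + 2)(z + 1/2)(z - 2) / [-42] = -(1/42)z^3 - (1/84)z^2 + (2/21)z + 1/21
L_1(z) = (z + 4)(z + 1/2)(z - 2) / [12] = (1/12)z^3 + (5/24)z^2 - (7/12)z - 1/3
L_2(z) = (z + 4)(z + 2)(z - 2) / [-105/8] = -(8/105)z^3 - (32/105)z^2 + (32/105)z + 128/105
L_3(z) = (z + 4)(z + 2)(z + 1/2) / [60] = (1/60)z^3 + (13/120)z^2 + (11/60)z + 1/15
g(z) = 238·L_0 + 40·L_1 + (35/8)·L_2 + (-20)·L_3
  238·L_0(z) = -(17/3)z^3 - (17/6)z^2 + (68/3)z + 34/3
  40·L_1(z) = (10/3)z^3 + (25/3)z^2 - (70/3)z - 40/3
  (35/8)·L_2(z) = -(1/3)z^3 - (4/3)z^2 + (4/3)z + 16/3
  (-20)·L_3(z) = -(1/3)z^3 - (13/6)z^2 - (11/3)z - 4/3
Adding term by term: -3z^3 + 2z^2 - 3z + 2

g(z) = -3z^3 + 2z^2 - 3z + 2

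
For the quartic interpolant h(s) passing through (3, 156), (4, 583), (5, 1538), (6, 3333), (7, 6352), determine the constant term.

3

Build the Lagrange basis polynomials:
L_0(s) = (s - 4)(s - 5)(s - 6)(s - 7) / [24] = (1/24)s^4 - (11/12)s^3 + (179/24)s^2 - (319/12)s + 35
L_1(s) = (s - 3)(s - 5)(s - 6)(s - 7) / [-6] = -(1/6)s^4 + (7/2)s^3 - (161/6)s^2 + (177/2)s - 105
L_2(s) = (s - 3)(s - 4)(s - 6)(s - 7) / [4] = (1/4)s^4 - 5s^3 + (145/4)s^2 - (225/2)s + 126
L_3(s) = (s - 3)(s - 4)(s - 5)(s - 7) / [-6] = -(1/6)s^4 + (19/6)s^3 - (131/6)s^2 + (389/6)s - 70
L_4(s) = (s - 3)(s - 4)(s - 5)(s - 6) / [24] = (1/24)s^4 - (3/4)s^3 + (119/24)s^2 - (57/4)s + 15
h(s) = 156·L_0 + 583·L_1 + 1538·L_2 + 3333·L_3 + 6352·L_4
Only the constant term is needed; take it from each L_i and combine:
156·(35) + 583·(-105) + 1538·(126) + 3333·(-70) + 6352·(15) = 3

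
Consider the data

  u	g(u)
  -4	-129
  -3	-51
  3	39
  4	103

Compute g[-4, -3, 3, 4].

g[-4,-3] = (-51 - (-129)) / (-3 - (-4)) = 78
g[-3,3] = (39 - (-51)) / (3 - (-3)) = 15
g[3,4] = (103 - 39) / (4 - 3) = 64
g[-4,-3,3] = (15 - 78) / (3 - (-4)) = -9
g[-3,3,4] = (64 - 15) / (4 - (-3)) = 7
g[-4,-3,3,4] = (7 - (-9)) / (4 - (-4)) = 2

2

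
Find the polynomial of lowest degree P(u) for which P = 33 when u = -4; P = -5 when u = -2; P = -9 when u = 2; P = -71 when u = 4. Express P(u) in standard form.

P(u) = -u^3 - u^2 + 3u - 3

L_0(u) = (u + 2)(u - 2)(u - 4) / [-96] = -(1/96)u^3 + (1/24)u^2 + (1/24)u - 1/6
L_1(u) = (u + 4)(u - 2)(u - 4) / [48] = (1/48)u^3 - (1/24)u^2 - (1/3)u + 2/3
L_2(u) = (u + 4)(u + 2)(u - 4) / [-48] = -(1/48)u^3 - (1/24)u^2 + (1/3)u + 2/3
L_3(u) = (u + 4)(u + 2)(u - 2) / [96] = (1/96)u^3 + (1/24)u^2 - (1/24)u - 1/6
P(u) = 33·L_0 + (-5)·L_1 + (-9)·L_2 + (-71)·L_3
  33·L_0(u) = -(11/32)u^3 + (11/8)u^2 + (11/8)u - 11/2
  (-5)·L_1(u) = -(5/48)u^3 + (5/24)u^2 + (5/3)u - 10/3
  (-9)·L_2(u) = (3/16)u^3 + (3/8)u^2 - 3u - 6
  (-71)·L_3(u) = -(71/96)u^3 - (71/24)u^2 + (71/24)u + 71/6
Adding term by term: -u^3 - u^2 + 3u - 3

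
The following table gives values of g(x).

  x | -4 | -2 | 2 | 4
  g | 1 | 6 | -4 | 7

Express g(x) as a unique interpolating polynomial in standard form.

L_0(x) = (x + 2)(x - 2)(x - 4) / [-96] = -(1/96)x^3 + (1/24)x^2 + (1/24)x - 1/6
L_1(x) = (x + 4)(x - 2)(x - 4) / [48] = (1/48)x^3 - (1/24)x^2 - (1/3)x + 2/3
L_2(x) = (x + 4)(x + 2)(x - 4) / [-48] = -(1/48)x^3 - (1/24)x^2 + (1/3)x + 2/3
L_3(x) = (x + 4)(x + 2)(x - 2) / [96] = (1/96)x^3 + (1/24)x^2 - (1/24)x - 1/6
g(x) = 1·L_0 + 6·L_1 + (-4)·L_2 + 7·L_3
  1·L_0(x) = -(1/96)x^3 + (1/24)x^2 + (1/24)x - 1/6
  6·L_1(x) = (1/8)x^3 - (1/4)x^2 - 2x + 4
  (-4)·L_2(x) = (1/12)x^3 + (1/6)x^2 - (4/3)x - 8/3
  7·L_3(x) = (7/96)x^3 + (7/24)x^2 - (7/24)x - 7/6
Adding term by term: (13/48)x^3 + (1/4)x^2 - (43/12)x

g(x) = (13/48)x^3 + (1/4)x^2 - (43/12)x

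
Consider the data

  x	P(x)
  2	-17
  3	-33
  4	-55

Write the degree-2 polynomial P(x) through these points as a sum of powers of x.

Build the Lagrange basis polynomials:
L_0(x) = (x - 3)(x - 4) / [2] = (1/2)x^2 - (7/2)x + 6
L_1(x) = (x - 2)(x - 4) / [-1] = -x^2 + 6x - 8
L_2(x) = (x - 2)(x - 3) / [2] = (1/2)x^2 - (5/2)x + 3
P(x) = (-17)·L_0 + (-33)·L_1 + (-55)·L_2
  (-17)·L_0(x) = -(17/2)x^2 + (119/2)x - 102
  (-33)·L_1(x) = 33x^2 - 198x + 264
  (-55)·L_2(x) = -(55/2)x^2 + (275/2)x - 165
Adding term by term: -3x^2 - x - 3

P(x) = -3x^2 - x - 3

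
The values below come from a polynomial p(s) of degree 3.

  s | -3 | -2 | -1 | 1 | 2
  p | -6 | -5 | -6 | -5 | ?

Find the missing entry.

The 4 known values determine p uniquely (degree ≤ 3).
Evaluate each Lagrange basis at s = 2:
L_0(2) = (4)·(3)·(1)/[(-1)·(-2)·(-4)] = -3/2
L_1(2) = (5)·(3)·(1)/[(1)·(-1)·(-3)] = 5
L_2(2) = (5)·(4)·(1)/[(2)·(1)·(-2)] = -5
L_3(2) = (5)·(4)·(3)/[(4)·(3)·(2)] = 5/2
Sum: (-6)·(-3/2) + (-5)·(5) + (-6)·(-5) + (-5)·(5/2) = 3/2

3/2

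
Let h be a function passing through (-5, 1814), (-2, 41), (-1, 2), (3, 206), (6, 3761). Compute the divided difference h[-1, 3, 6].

h[-1,3] = (206 - 2) / (3 - (-1)) = 51
h[3,6] = (3761 - 206) / (6 - 3) = 1185
h[-1,3,6] = (1185 - 51) / (6 - (-1)) = 162

162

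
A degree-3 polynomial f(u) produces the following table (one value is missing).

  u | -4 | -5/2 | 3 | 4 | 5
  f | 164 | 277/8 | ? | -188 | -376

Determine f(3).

The 4 known values determine f uniquely (degree ≤ 3).
L_0(3) = (11/2)·(-1)·(-2)/[(-3/2)·(-8)·(-9)] = -11/108
L_1(3) = (7)·(-1)·(-2)/[(3/2)·(-13/2)·(-15/2)] = 112/585
L_2(3) = (7)·(11/2)·(-2)/[(8)·(13/2)·(-1)] = 77/52
L_3(3) = (7)·(11/2)·(-1)/[(9)·(15/2)·(1)] = -77/135
Sum: 164·(-11/108) + 277/8·(112/585) + (-188)·(77/52) + (-376)·(-77/135) = -74

-74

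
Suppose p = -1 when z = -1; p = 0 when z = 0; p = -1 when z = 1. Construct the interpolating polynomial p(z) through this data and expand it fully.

p(z) = -z^2

Build the Lagrange basis polynomials:
L_0(z) = z(z - 1) / [2] = (1/2)z^2 - (1/2)z
L_1(z) = (z + 1)(z - 1) / [-1] = -z^2 + 1
L_2(z) = (z + 1)z / [2] = (1/2)z^2 + (1/2)z
p(z) = (-1)·L_0 + 0·L_1 + (-1)·L_2
  (-1)·L_0(z) = -(1/2)z^2 + (1/2)z
  0·L_1(z) = 0
  (-1)·L_2(z) = -(1/2)z^2 - (1/2)z
Adding term by term: -z^2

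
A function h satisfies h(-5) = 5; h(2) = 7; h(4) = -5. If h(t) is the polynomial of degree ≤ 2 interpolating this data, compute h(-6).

Using Newton's divided-difference form:
h[-5,2] = (7 - 5) / (2 - (-5)) = 2/7
h[2,4] = (-5 - 7) / (4 - 2) = -6
h[-5,2,4] = (-6 - 2/7) / (4 - (-5)) = -44/63
h(-6) = 5 + (2/7)·(-1) + (-44/63)·(-1)·(-8) = -55/63

-55/63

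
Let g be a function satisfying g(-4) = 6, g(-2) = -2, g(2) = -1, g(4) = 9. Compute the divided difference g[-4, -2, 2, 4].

g[-4,-2] = (-2 - 6) / (-2 - (-4)) = -4
g[-2,2] = (-1 - (-2)) / (2 - (-2)) = 1/4
g[2,4] = (9 - (-1)) / (4 - 2) = 5
g[-4,-2,2] = (1/4 - (-4)) / (2 - (-4)) = 17/24
g[-2,2,4] = (5 - 1/4) / (4 - (-2)) = 19/24
g[-4,-2,2,4] = (19/24 - 17/24) / (4 - (-4)) = 1/96

1/96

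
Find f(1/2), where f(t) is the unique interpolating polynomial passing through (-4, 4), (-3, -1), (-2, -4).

-11/4

Using Newton's divided-difference form:
f[-4,-3] = (-1 - 4) / (-3 - (-4)) = -5
f[-3,-2] = (-4 - (-1)) / (-2 - (-3)) = -3
f[-4,-3,-2] = (-3 - (-5)) / (-2 - (-4)) = 1
f(1/2) = 4 + (-5)·(9/2) + 1·(9/2)·(7/2) = -11/4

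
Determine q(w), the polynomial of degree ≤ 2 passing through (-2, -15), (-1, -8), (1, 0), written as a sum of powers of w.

Newton's divided differences:
q[-2,-1] = (-8 - (-15)) / (-1 - (-2)) = 7
q[-1,1] = (0 - (-8)) / (1 - (-1)) = 4
q[-2,-1,1] = (4 - 7) / (1 - (-2)) = -1
q(w) = -15 + 7·(w + 2) + (-1)·(w + 2)(w + 1)
Expanding: q(w) = -w^2 + 4w - 3

q(w) = -w^2 + 4w - 3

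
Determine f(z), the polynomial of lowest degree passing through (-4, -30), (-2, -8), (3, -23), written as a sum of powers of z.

Newton's divided differences:
f[-4,-2] = (-8 - (-30)) / (-2 - (-4)) = 11
f[-2,3] = (-23 - (-8)) / (3 - (-2)) = -3
f[-4,-2,3] = (-3 - 11) / (3 - (-4)) = -2
f(z) = -30 + 11·(z + 4) + (-2)·(z + 4)(z + 2)
Expanding: f(z) = -2z^2 - z - 2

f(z) = -2z^2 - z - 2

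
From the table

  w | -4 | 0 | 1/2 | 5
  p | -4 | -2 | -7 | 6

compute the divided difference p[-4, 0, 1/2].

p[-4,0] = (-2 - (-4)) / (0 - (-4)) = 1/2
p[0,1/2] = (-7 - (-2)) / (1/2 - 0) = -10
p[-4,0,1/2] = (-10 - 1/2) / (1/2 - (-4)) = -7/3

-7/3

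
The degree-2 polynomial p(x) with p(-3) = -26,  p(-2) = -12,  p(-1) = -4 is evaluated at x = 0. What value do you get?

-2

Using Newton's divided-difference form:
p[-3,-2] = (-12 - (-26)) / (-2 - (-3)) = 14
p[-2,-1] = (-4 - (-12)) / (-1 - (-2)) = 8
p[-3,-2,-1] = (8 - 14) / (-1 - (-3)) = -3
p(0) = -26 + 14·(3) + (-3)·(3)·(2) = -2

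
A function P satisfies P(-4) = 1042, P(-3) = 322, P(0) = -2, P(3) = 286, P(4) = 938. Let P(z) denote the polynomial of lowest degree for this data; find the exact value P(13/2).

54389/8

Evaluate each Lagrange basis at z = 13/2:
L_0(13/2) = (19/2)·(13/2)·(7/2)·(5/2)/[(-1)·(-4)·(-7)·(-8)] = 1235/512
L_1(13/2) = (21/2)·(13/2)·(7/2)·(5/2)/[(1)·(-3)·(-6)·(-7)] = -455/96
L_2(13/2) = (21/2)·(19/2)·(7/2)·(5/2)/[(4)·(3)·(-3)·(-4)] = 4655/768
L_3(13/2) = (21/2)·(19/2)·(13/2)·(5/2)/[(7)·(6)·(3)·(-1)] = -1235/96
L_4(13/2) = (21/2)·(19/2)·(13/2)·(7/2)/[(8)·(7)·(4)·(1)] = 5187/512
Sum: 1042·(1235/512) + 322·(-455/96) + (-2)·(4655/768) + 286·(-1235/96) + 938·(5187/512) = 54389/8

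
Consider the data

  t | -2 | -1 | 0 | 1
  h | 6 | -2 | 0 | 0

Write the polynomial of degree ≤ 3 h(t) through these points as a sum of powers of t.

h(t) = -2t^3 - t^2 + 3t

Build the Lagrange basis polynomials:
L_0(t) = (t + 1)t(t - 1) / [-6] = -(1/6)t^3 + (1/6)t
L_1(t) = (t + 2)t(t - 1) / [2] = (1/2)t^3 + (1/2)t^2 - t
L_2(t) = (t + 2)(t + 1)(t - 1) / [-2] = -(1/2)t^3 - t^2 + (1/2)t + 1
L_3(t) = (t + 2)(t + 1)t / [6] = (1/6)t^3 + (1/2)t^2 + (1/3)t
h(t) = 6·L_0 + (-2)·L_1 + 0·L_2 + 0·L_3
  6·L_0(t) = -t^3 + t
  (-2)·L_1(t) = -t^3 - t^2 + 2t
  0·L_2(t) = 0
  0·L_3(t) = 0
Adding term by term: -2t^3 - t^2 + 3t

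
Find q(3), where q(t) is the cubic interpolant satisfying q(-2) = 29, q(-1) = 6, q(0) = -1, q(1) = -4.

-46

L_0(3) = (4)·(3)·(2)/[(-1)·(-2)·(-3)] = -4
L_1(3) = (5)·(3)·(2)/[(1)·(-1)·(-2)] = 15
L_2(3) = (5)·(4)·(2)/[(2)·(1)·(-1)] = -20
L_3(3) = (5)·(4)·(3)/[(3)·(2)·(1)] = 10
Sum: 29·(-4) + 6·(15) + (-1)·(-20) + (-4)·(10) = -46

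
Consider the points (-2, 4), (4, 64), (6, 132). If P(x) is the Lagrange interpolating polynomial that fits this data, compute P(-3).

15

L_0(-3) = (-7)·(-9)/[(-6)·(-8)] = 21/16
L_1(-3) = (-1)·(-9)/[(6)·(-2)] = -3/4
L_2(-3) = (-1)·(-7)/[(8)·(2)] = 7/16
Sum: 4·(21/16) + 64·(-3/4) + 132·(7/16) = 15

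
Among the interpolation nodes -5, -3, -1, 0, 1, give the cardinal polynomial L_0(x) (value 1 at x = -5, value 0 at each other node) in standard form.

L_0(x) = (x + 3)(x + 1)x(x - 1) / [(-2)·(-4)·(-5)·(-6)]
       = (x^4 + 3x^3 - x^2 - 3x) / (240)

L_0(x) = (1/240)x^4 + (1/80)x^3 - (1/240)x^2 - (1/80)x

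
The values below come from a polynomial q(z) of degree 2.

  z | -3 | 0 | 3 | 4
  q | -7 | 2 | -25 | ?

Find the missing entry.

-42

The 3 known values determine q uniquely (degree ≤ 2).
L_0(4) = (4)·(1)/[(-3)·(-6)] = 2/9
L_1(4) = (7)·(1)/[(3)·(-3)] = -7/9
L_2(4) = (7)·(4)/[(6)·(3)] = 14/9
Sum: (-7)·(2/9) + 2·(-7/9) + (-25)·(14/9) = -42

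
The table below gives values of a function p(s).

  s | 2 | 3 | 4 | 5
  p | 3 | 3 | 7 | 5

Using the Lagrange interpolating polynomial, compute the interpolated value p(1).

Evaluate each Lagrange basis at s = 1:
L_0(1) = (-2)·(-3)·(-4)/[(-1)·(-2)·(-3)] = 4
L_1(1) = (-1)·(-3)·(-4)/[(1)·(-1)·(-2)] = -6
L_2(1) = (-1)·(-2)·(-4)/[(2)·(1)·(-1)] = 4
L_3(1) = (-1)·(-2)·(-3)/[(3)·(2)·(1)] = -1
Sum: 3·(4) + 3·(-6) + 7·(4) + 5·(-1) = 17

17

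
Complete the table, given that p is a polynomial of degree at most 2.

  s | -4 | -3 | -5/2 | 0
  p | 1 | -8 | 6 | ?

261

The 3 known values determine p uniquely (degree ≤ 2).
Evaluate each Lagrange basis at s = 0:
L_0(0) = (3)·(5/2)/[(-1)·(-3/2)] = 5
L_1(0) = (4)·(5/2)/[(1)·(-1/2)] = -20
L_2(0) = (4)·(3)/[(3/2)·(1/2)] = 16
Sum: 1·(5) + (-8)·(-20) + 6·(16) = 261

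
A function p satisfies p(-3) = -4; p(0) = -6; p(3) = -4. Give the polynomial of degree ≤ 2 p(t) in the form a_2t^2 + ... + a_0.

L_0(t) = t(t - 3) / [18] = (1/18)t^2 - (1/6)t
L_1(t) = (t + 3)(t - 3) / [-9] = -(1/9)t^2 + 1
L_2(t) = (t + 3)t / [18] = (1/18)t^2 + (1/6)t
p(t) = (-4)·L_0 + (-6)·L_1 + (-4)·L_2
  (-4)·L_0(t) = -(2/9)t^2 + (2/3)t
  (-6)·L_1(t) = (2/3)t^2 - 6
  (-4)·L_2(t) = -(2/9)t^2 - (2/3)t
Adding term by term: (2/9)t^2 - 6

p(t) = (2/9)t^2 - 6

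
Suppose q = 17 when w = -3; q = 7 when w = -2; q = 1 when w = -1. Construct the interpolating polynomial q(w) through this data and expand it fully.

q(w) = 2w^2 - 1

Newton's divided differences:
q[-3,-2] = (7 - 17) / (-2 - (-3)) = -10
q[-2,-1] = (1 - 7) / (-1 - (-2)) = -6
q[-3,-2,-1] = (-6 - (-10)) / (-1 - (-3)) = 2
q(w) = 17 + (-10)·(w + 3) + 2·(w + 3)(w + 2)
Expanding: q(w) = 2w^2 - 1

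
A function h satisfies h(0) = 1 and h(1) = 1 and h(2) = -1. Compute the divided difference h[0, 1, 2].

h[0,1] = (1 - 1) / (1 - 0) = 0
h[1,2] = (-1 - 1) / (2 - 1) = -2
h[0,1,2] = (-2 - 0) / (2 - 0) = -1

-1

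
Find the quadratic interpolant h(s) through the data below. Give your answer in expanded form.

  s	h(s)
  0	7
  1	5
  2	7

Newton's divided differences:
h[0,1] = (5 - 7) / (1 - 0) = -2
h[1,2] = (7 - 5) / (2 - 1) = 2
h[0,1,2] = (2 - (-2)) / (2 - 0) = 2
h(s) = 7 + (-2)·s + 2·s(s - 1)
Expanding: h(s) = 2s^2 - 4s + 7

h(s) = 2s^2 - 4s + 7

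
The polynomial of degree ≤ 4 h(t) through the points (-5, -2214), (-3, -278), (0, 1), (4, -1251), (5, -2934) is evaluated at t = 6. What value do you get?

Evaluate each Lagrange basis at t = 6:
L_0(6) = (9)·(6)·(2)·(1)/[(-2)·(-5)·(-9)·(-10)] = 3/25
L_1(6) = (11)·(6)·(2)·(1)/[(2)·(-3)·(-7)·(-8)] = -11/28
L_2(6) = (11)·(9)·(2)·(1)/[(5)·(3)·(-4)·(-5)] = 33/50
L_3(6) = (11)·(9)·(6)·(1)/[(9)·(7)·(4)·(-1)] = -33/14
L_4(6) = (11)·(9)·(6)·(2)/[(10)·(8)·(5)·(1)] = 297/100
Sum: (-2214)·(3/25) + (-278)·(-11/28) + 1·(33/50) + (-1251)·(-33/14) + (-2934)·(297/100) = -5921

-5921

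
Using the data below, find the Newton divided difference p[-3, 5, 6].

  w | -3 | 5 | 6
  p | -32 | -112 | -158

p[-3,5] = (-112 - (-32)) / (5 - (-3)) = -10
p[5,6] = (-158 - (-112)) / (6 - 5) = -46
p[-3,5,6] = (-46 - (-10)) / (6 - (-3)) = -4

-4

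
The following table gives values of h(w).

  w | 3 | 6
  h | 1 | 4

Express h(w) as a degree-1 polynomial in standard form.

h(w) = w - 2

L_0(w) = (w - 6) / [-3] = -(1/3)w + 2
L_1(w) = (w - 3) / [3] = (1/3)w - 1
h(w) = 1·L_0 + 4·L_1
  1·L_0(w) = -(1/3)w + 2
  4·L_1(w) = (4/3)w - 4
Adding term by term: w - 2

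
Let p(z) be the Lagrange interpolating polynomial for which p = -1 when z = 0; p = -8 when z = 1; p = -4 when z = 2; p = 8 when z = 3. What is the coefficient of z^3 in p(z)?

-1/2

The leading coefficient equals the top divided difference p[0,1,2,3].
p[0,1] = (-8 - (-1)) / (1 - 0) = -7
p[1,2] = (-4 - (-8)) / (2 - 1) = 4
p[2,3] = (8 - (-4)) / (3 - 2) = 12
p[0,1,2] = (4 - (-7)) / (2 - 0) = 11/2
p[1,2,3] = (12 - 4) / (3 - 1) = 4
p[0,1,2,3] = (4 - 11/2) / (3 - 0) = -1/2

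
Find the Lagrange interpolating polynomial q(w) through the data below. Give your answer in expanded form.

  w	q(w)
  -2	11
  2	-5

Build the Lagrange basis polynomials:
L_0(w) = (w - 2) / [-4] = -(1/4)w + 1/2
L_1(w) = (w + 2) / [4] = (1/4)w + 1/2
q(w) = 11·L_0 + (-5)·L_1
  11·L_0(w) = -(11/4)w + 11/2
  (-5)·L_1(w) = -(5/4)w - 5/2
Adding term by term: -4w + 3

q(w) = -4w + 3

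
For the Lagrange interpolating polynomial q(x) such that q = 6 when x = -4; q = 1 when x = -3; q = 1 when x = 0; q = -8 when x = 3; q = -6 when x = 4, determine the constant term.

L_0(x) = (x + 3)x(x - 3)(x - 4) / [224] = (1/224)x^4 - (1/56)x^3 - (9/224)x^2 + (9/56)x
L_1(x) = (x + 4)x(x - 3)(x - 4) / [-126] = -(1/126)x^4 + (1/42)x^3 + (8/63)x^2 - (8/21)x
L_2(x) = (x + 4)(x + 3)(x - 3)(x - 4) / [144] = (1/144)x^4 - (25/144)x^2 + 1
L_3(x) = (x + 4)(x + 3)x(x - 4) / [-126] = -(1/126)x^4 - (1/42)x^3 + (8/63)x^2 + (8/21)x
L_4(x) = (x + 4)(x + 3)x(x - 3) / [224] = (1/224)x^4 + (1/56)x^3 - (9/224)x^2 - (9/56)x
q(x) = 6·L_0 + 1·L_1 + 1·L_2 + (-8)·L_3 + (-6)·L_4
Only the constant term is needed; take it from each L_i and combine:
6·(0) + 1·(0) + 1·(1) + (-8)·(0) + (-6)·(0) = 1

1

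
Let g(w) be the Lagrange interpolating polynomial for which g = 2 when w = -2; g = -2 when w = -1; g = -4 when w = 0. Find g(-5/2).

Evaluate each Lagrange basis at w = -5/2:
L_0(-5/2) = (-3/2)·(-5/2)/[(-1)·(-2)] = 15/8
L_1(-5/2) = (-1/2)·(-5/2)/[(1)·(-1)] = -5/4
L_2(-5/2) = (-1/2)·(-3/2)/[(2)·(1)] = 3/8
Sum: 2·(15/8) + (-2)·(-5/4) + (-4)·(3/8) = 19/4

19/4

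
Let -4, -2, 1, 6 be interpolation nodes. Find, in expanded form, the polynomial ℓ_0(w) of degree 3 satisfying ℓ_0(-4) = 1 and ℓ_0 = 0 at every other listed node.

ℓ_0(w) = -(1/100)w^3 + (1/20)w^2 + (2/25)w - 3/25

ℓ_0(w) = (w + 2)(w - 1)(w - 6) / [(-2)·(-5)·(-10)]
       = (w^3 - 5w^2 - 8w + 12) / (-100)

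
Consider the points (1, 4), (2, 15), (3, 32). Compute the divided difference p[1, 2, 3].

p[1,2] = (15 - 4) / (2 - 1) = 11
p[2,3] = (32 - 15) / (3 - 2) = 17
p[1,2,3] = (17 - 11) / (3 - 1) = 3

3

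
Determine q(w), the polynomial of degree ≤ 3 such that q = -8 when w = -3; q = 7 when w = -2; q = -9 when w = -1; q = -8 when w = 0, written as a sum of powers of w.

L_0(w) = (w + 2)(w + 1)w / [-6] = -(1/6)w^3 - (1/2)w^2 - (1/3)w
L_1(w) = (w + 3)(w + 1)w / [2] = (1/2)w^3 + 2w^2 + (3/2)w
L_2(w) = (w + 3)(w + 2)w / [-2] = -(1/2)w^3 - (5/2)w^2 - 3w
L_3(w) = (w + 3)(w + 2)(w + 1) / [6] = (1/6)w^3 + w^2 + (11/6)w + 1
q(w) = (-8)·L_0 + 7·L_1 + (-9)·L_2 + (-8)·L_3
  (-8)·L_0(w) = (4/3)w^3 + 4w^2 + (8/3)w
  7·L_1(w) = (7/2)w^3 + 14w^2 + (21/2)w
  (-9)·L_2(w) = (9/2)w^3 + (45/2)w^2 + 27w
  (-8)·L_3(w) = -(4/3)w^3 - 8w^2 - (44/3)w - 8
Adding term by term: 8w^3 + (65/2)w^2 + (51/2)w - 8

q(w) = 8w^3 + (65/2)w^2 + (51/2)w - 8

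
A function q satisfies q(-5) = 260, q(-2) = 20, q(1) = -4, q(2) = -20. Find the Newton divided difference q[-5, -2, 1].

12

q[-5,-2] = (20 - 260) / (-2 - (-5)) = -80
q[-2,1] = (-4 - 20) / (1 - (-2)) = -8
q[-5,-2,1] = (-8 - (-80)) / (1 - (-5)) = 12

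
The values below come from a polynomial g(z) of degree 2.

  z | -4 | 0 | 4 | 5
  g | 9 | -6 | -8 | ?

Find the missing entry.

The 3 known values determine g uniquely (degree ≤ 2).
Evaluate each Lagrange basis at z = 5:
L_0(5) = (5)·(1)/[(-4)·(-8)] = 5/32
L_1(5) = (9)·(1)/[(4)·(-4)] = -9/16
L_2(5) = (9)·(5)/[(8)·(4)] = 45/32
Sum: 9·(5/32) + (-6)·(-9/16) + (-8)·(45/32) = -207/32

-207/32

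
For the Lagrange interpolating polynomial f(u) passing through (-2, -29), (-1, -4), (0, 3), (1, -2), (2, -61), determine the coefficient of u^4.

The leading coefficient equals the top divided difference f[-2,-1,0,1,2].
f[-2,-1] = (-4 - (-29)) / (-1 - (-2)) = 25
f[-1,0] = (3 - (-4)) / (0 - (-1)) = 7
f[0,1] = (-2 - 3) / (1 - 0) = -5
f[1,2] = (-61 - (-2)) / (2 - 1) = -59
f[-2,-1,0] = (7 - 25) / (0 - (-2)) = -9
f[-1,0,1] = (-5 - 7) / (1 - (-1)) = -6
f[0,1,2] = (-59 - (-5)) / (2 - 0) = -27
f[-2,-1,0,1] = (-6 - (-9)) / (1 - (-2)) = 1
f[-1,0,1,2] = (-27 - (-6)) / (2 - (-1)) = -7
f[-2,-1,0,1,2] = (-7 - 1) / (2 - (-2)) = -2

-2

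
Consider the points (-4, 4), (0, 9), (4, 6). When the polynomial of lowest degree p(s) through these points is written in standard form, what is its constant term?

Build the Lagrange basis polynomials:
L_0(s) = s(s - 4) / [32] = (1/32)s^2 - (1/8)s
L_1(s) = (s + 4)(s - 4) / [-16] = -(1/16)s^2 + 1
L_2(s) = (s + 4)s / [32] = (1/32)s^2 + (1/8)s
p(s) = 4·L_0 + 9·L_1 + 6·L_2
Only the constant term is needed; take it from each L_i and combine:
4·(0) + 9·(1) + 6·(0) = 9

9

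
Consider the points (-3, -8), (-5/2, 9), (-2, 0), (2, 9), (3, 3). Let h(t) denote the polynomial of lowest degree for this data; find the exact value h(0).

L_0(0) = (5/2)·(2)·(-2)·(-3)/[(-1/2)·(-1)·(-5)·(-6)] = 2
L_1(0) = (3)·(2)·(-2)·(-3)/[(1/2)·(-1/2)·(-9/2)·(-11/2)] = -64/11
L_2(0) = (3)·(5/2)·(-2)·(-3)/[(1)·(1/2)·(-4)·(-5)] = 9/2
L_3(0) = (3)·(5/2)·(2)·(-3)/[(5)·(9/2)·(4)·(-1)] = 1/2
L_4(0) = (3)·(5/2)·(2)·(-2)/[(6)·(11/2)·(5)·(1)] = -2/11
Sum: (-8)·(2) + 9·(-64/11) + 0 + 9·(1/2) + 3·(-2/11) = -1417/22

-1417/22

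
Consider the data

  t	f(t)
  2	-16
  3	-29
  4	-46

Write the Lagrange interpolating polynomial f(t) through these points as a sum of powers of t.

f(t) = -2t^2 - 3t - 2

L_0(t) = (t - 3)(t - 4) / [2] = (1/2)t^2 - (7/2)t + 6
L_1(t) = (t - 2)(t - 4) / [-1] = -t^2 + 6t - 8
L_2(t) = (t - 2)(t - 3) / [2] = (1/2)t^2 - (5/2)t + 3
f(t) = (-16)·L_0 + (-29)·L_1 + (-46)·L_2
  (-16)·L_0(t) = -8t^2 + 56t - 96
  (-29)·L_1(t) = 29t^2 - 174t + 232
  (-46)·L_2(t) = -23t^2 + 115t - 138
Adding term by term: -2t^2 - 3t - 2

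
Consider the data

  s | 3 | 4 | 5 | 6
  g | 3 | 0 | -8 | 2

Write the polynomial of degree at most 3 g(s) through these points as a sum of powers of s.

L_0(s) = (s - 4)(s - 5)(s - 6) / [-6] = -(1/6)s^3 + (5/2)s^2 - (37/3)s + 20
L_1(s) = (s - 3)(s - 5)(s - 6) / [2] = (1/2)s^3 - 7s^2 + (63/2)s - 45
L_2(s) = (s - 3)(s - 4)(s - 6) / [-2] = -(1/2)s^3 + (13/2)s^2 - 27s + 36
L_3(s) = (s - 3)(s - 4)(s - 5) / [6] = (1/6)s^3 - 2s^2 + (47/6)s - 10
g(s) = 3·L_0 + 0·L_1 + (-8)·L_2 + 2·L_3
  3·L_0(s) = -(1/2)s^3 + (15/2)s^2 - 37s + 60
  0·L_1(s) = 0
  (-8)·L_2(s) = 4s^3 - 52s^2 + 216s - 288
  2·L_3(s) = (1/3)s^3 - 4s^2 + (47/3)s - 20
Adding term by term: (23/6)s^3 - (97/2)s^2 + (584/3)s - 248

g(s) = (23/6)s^3 - (97/2)s^2 + (584/3)s - 248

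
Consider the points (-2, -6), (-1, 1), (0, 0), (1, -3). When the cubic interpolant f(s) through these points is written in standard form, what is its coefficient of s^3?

1

The leading coefficient equals the top divided difference f[-2,-1,0,1].
f[-2,-1] = (1 - (-6)) / (-1 - (-2)) = 7
f[-1,0] = (0 - 1) / (0 - (-1)) = -1
f[0,1] = (-3 - 0) / (1 - 0) = -3
f[-2,-1,0] = (-1 - 7) / (0 - (-2)) = -4
f[-1,0,1] = (-3 - (-1)) / (1 - (-1)) = -1
f[-2,-1,0,1] = (-1 - (-4)) / (1 - (-2)) = 1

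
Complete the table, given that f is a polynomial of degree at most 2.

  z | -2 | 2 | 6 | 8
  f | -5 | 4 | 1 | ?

The 3 known values determine f uniquely (degree ≤ 2).
Evaluate each Lagrange basis at z = 8:
L_0(8) = (6)·(2)/[(-4)·(-8)] = 3/8
L_1(8) = (10)·(2)/[(4)·(-4)] = -5/4
L_2(8) = (10)·(6)/[(8)·(4)] = 15/8
Sum: (-5)·(3/8) + 4·(-5/4) + 1·(15/8) = -5

-5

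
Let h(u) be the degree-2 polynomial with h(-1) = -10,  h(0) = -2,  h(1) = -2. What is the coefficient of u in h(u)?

L_0(u) = u(u - 1) / [2] = (1/2)u^2 - (1/2)u
L_1(u) = (u + 1)(u - 1) / [-1] = -u^2 + 1
L_2(u) = (u + 1)u / [2] = (1/2)u^2 + (1/2)u
h(u) = (-10)·L_0 + (-2)·L_1 + (-2)·L_2
Only the coefficient of u is needed; take it from each L_i and combine:
(-10)·(-1/2) + (-2)·(0) + (-2)·(1/2) = 4

4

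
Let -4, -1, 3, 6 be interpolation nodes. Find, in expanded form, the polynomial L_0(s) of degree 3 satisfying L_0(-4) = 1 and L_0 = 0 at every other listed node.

L_0(s) = -(1/210)s^3 + (4/105)s^2 - (3/70)s - 3/35

L_0(s) = (s + 1)(s - 3)(s - 6) / [(-3)·(-7)·(-10)]
       = (s^3 - 8s^2 + 9s + 18) / (-210)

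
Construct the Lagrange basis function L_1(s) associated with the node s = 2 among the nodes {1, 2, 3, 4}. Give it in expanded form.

L_1(s) = (s - 1)(s - 3)(s - 4) / [(1)·(-1)·(-2)]
       = (s^3 - 8s^2 + 19s - 12) / (2)

L_1(s) = (1/2)s^3 - 4s^2 + (19/2)s - 6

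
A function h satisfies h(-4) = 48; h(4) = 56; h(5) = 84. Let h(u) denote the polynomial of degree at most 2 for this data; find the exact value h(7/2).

L_0(7/2) = (-1/2)·(-3/2)/[(-8)·(-9)] = 1/96
L_1(7/2) = (15/2)·(-3/2)/[(8)·(-1)] = 45/32
L_2(7/2) = (15/2)·(-1/2)/[(9)·(1)] = -5/12
Sum: 48·(1/96) + 56·(45/32) + 84·(-5/12) = 177/4

177/4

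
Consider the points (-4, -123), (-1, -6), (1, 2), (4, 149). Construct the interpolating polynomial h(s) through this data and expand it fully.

h(s) = 2s^3 + s^2 + 2s - 3

Newton's divided differences:
h[-4,-1] = (-6 - (-123)) / (-1 - (-4)) = 39
h[-1,1] = (2 - (-6)) / (1 - (-1)) = 4
h[1,4] = (149 - 2) / (4 - 1) = 49
h[-4,-1,1] = (4 - 39) / (1 - (-4)) = -7
h[-1,1,4] = (49 - 4) / (4 - (-1)) = 9
h[-4,-1,1,4] = (9 - (-7)) / (4 - (-4)) = 2
h(s) = -123 + 39·(s + 4) + (-7)·(s + 4)(s + 1) + 2·(s + 4)(s + 1)(s - 1)
Expanding: h(s) = 2s^3 + s^2 + 2s - 3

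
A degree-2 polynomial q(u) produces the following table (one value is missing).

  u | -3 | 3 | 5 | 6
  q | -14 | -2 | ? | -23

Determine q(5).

The 3 known values determine q uniquely (degree ≤ 2).
Evaluate each Lagrange basis at u = 5:
L_0(5) = (2)·(-1)/[(-6)·(-9)] = -1/27
L_1(5) = (8)·(-1)/[(6)·(-3)] = 4/9
L_2(5) = (8)·(2)/[(9)·(3)] = 16/27
Sum: (-14)·(-1/27) + (-2)·(4/9) + (-23)·(16/27) = -14

-14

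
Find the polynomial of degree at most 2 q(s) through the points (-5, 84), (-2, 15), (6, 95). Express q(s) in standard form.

q(s) = 3s^2 - 2s - 1

L_0(s) = (s + 2)(s - 6) / [33] = (1/33)s^2 - (4/33)s - 4/11
L_1(s) = (s + 5)(s - 6) / [-24] = -(1/24)s^2 + (1/24)s + 5/4
L_2(s) = (s + 5)(s + 2) / [88] = (1/88)s^2 + (7/88)s + 5/44
q(s) = 84·L_0 + 15·L_1 + 95·L_2
  84·L_0(s) = (28/11)s^2 - (112/11)s - 336/11
  15·L_1(s) = -(5/8)s^2 + (5/8)s + 75/4
  95·L_2(s) = (95/88)s^2 + (665/88)s + 475/44
Adding term by term: 3s^2 - 2s - 1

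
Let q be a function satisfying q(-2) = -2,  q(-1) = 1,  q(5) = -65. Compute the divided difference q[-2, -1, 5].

-2

q[-2,-1] = (1 - (-2)) / (-1 - (-2)) = 3
q[-1,5] = (-65 - 1) / (5 - (-1)) = -11
q[-2,-1,5] = (-11 - 3) / (5 - (-2)) = -2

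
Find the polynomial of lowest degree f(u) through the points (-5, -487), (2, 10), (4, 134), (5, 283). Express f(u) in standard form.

f(u) = 3u^3 - 4u^2 + 2u - 2

L_0(u) = (u - 2)(u - 4)(u - 5) / [-630] = -(1/630)u^3 + (11/630)u^2 - (19/315)u + 4/63
L_1(u) = (u + 5)(u - 4)(u - 5) / [42] = (1/42)u^3 - (2/21)u^2 - (25/42)u + 50/21
L_2(u) = (u + 5)(u - 2)(u - 5) / [-18] = -(1/18)u^3 + (1/9)u^2 + (25/18)u - 25/9
L_3(u) = (u + 5)(u - 2)(u - 4) / [30] = (1/30)u^3 - (1/30)u^2 - (11/15)u + 4/3
f(u) = (-487)·L_0 + 10·L_1 + 134·L_2 + 283·L_3
  (-487)·L_0(u) = (487/630)u^3 - (5357/630)u^2 + (9253/315)u - 1948/63
  10·L_1(u) = (5/21)u^3 - (20/21)u^2 - (125/21)u + 500/21
  134·L_2(u) = -(67/9)u^3 + (134/9)u^2 + (1675/9)u - 3350/9
  283·L_3(u) = (283/30)u^3 - (283/30)u^2 - (3113/15)u + 1132/3
Adding term by term: 3u^3 - 4u^2 + 2u - 2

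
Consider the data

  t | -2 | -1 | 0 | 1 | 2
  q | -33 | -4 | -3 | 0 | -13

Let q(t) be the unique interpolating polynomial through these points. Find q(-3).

Evaluate each Lagrange basis at t = -3:
L_0(-3) = (-2)·(-3)·(-4)·(-5)/[(-1)·(-2)·(-3)·(-4)] = 5
L_1(-3) = (-1)·(-3)·(-4)·(-5)/[(1)·(-1)·(-2)·(-3)] = -10
L_2(-3) = (-1)·(-2)·(-4)·(-5)/[(2)·(1)·(-1)·(-2)] = 10
L_3(-3) = (-1)·(-2)·(-3)·(-5)/[(3)·(2)·(1)·(-1)] = -5
L_4(-3) = (-1)·(-2)·(-3)·(-4)/[(4)·(3)·(2)·(1)] = 1
Sum: (-33)·(5) + (-4)·(-10) + (-3)·(10) + 0 + (-13)·(1) = -168

-168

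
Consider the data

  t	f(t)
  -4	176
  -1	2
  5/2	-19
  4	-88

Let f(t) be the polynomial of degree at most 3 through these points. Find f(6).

L_0(6) = (7)·(7/2)·(2)/[(-3)·(-13/2)·(-8)] = -49/156
L_1(6) = (10)·(7/2)·(2)/[(3)·(-7/2)·(-5)] = 4/3
L_2(6) = (10)·(7)·(2)/[(13/2)·(7/2)·(-3/2)] = -160/39
L_3(6) = (10)·(7)·(7/2)/[(8)·(5)·(3/2)] = 49/12
Sum: 176·(-49/156) + 2·(4/3) + (-19)·(-160/39) + (-88)·(49/12) = -334

-334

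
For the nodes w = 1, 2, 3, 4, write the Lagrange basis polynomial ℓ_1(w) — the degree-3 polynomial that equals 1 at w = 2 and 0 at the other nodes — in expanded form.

ℓ_1(w) = (w - 1)(w - 3)(w - 4) / [(1)·(-1)·(-2)]
       = (w^3 - 8w^2 + 19w - 12) / (2)

ℓ_1(w) = (1/2)w^3 - 4w^2 + (19/2)w - 6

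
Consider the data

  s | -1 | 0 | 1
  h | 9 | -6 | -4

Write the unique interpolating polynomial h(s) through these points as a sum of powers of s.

Build the Lagrange basis polynomials:
L_0(s) = s(s - 1) / [2] = (1/2)s^2 - (1/2)s
L_1(s) = (s + 1)(s - 1) / [-1] = -s^2 + 1
L_2(s) = (s + 1)s / [2] = (1/2)s^2 + (1/2)s
h(s) = 9·L_0 + (-6)·L_1 + (-4)·L_2
  9·L_0(s) = (9/2)s^2 - (9/2)s
  (-6)·L_1(s) = 6s^2 - 6
  (-4)·L_2(s) = -2s^2 - 2s
Adding term by term: (17/2)s^2 - (13/2)s - 6

h(s) = (17/2)s^2 - (13/2)s - 6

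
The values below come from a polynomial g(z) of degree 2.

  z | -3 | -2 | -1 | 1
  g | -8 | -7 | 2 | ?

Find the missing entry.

The 3 known values determine g uniquely (degree ≤ 2).
L_0(1) = (3)·(2)/[(-1)·(-2)] = 3
L_1(1) = (4)·(2)/[(1)·(-1)] = -8
L_2(1) = (4)·(3)/[(2)·(1)] = 6
Sum: (-8)·(3) + (-7)·(-8) + 2·(6) = 44

44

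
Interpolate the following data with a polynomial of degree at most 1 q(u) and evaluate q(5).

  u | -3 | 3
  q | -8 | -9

-28/3

L_0(5) = (2)/[(-6)] = -1/3
L_1(5) = (8)/[(6)] = 4/3
Sum: (-8)·(-1/3) + (-9)·(4/3) = -28/3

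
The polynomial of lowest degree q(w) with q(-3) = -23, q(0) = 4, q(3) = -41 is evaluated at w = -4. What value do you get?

Evaluate each Lagrange basis at w = -4:
L_0(-4) = (-4)·(-7)/[(-3)·(-6)] = 14/9
L_1(-4) = (-1)·(-7)/[(3)·(-3)] = -7/9
L_2(-4) = (-1)·(-4)/[(6)·(3)] = 2/9
Sum: (-23)·(14/9) + 4·(-7/9) + (-41)·(2/9) = -48

-48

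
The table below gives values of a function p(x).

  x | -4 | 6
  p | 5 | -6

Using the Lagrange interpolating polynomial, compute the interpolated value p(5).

-49/10

Evaluate each Lagrange basis at x = 5:
L_0(5) = (-1)/[(-10)] = 1/10
L_1(5) = (9)/[(10)] = 9/10
Sum: 5·(1/10) + (-6)·(9/10) = -49/10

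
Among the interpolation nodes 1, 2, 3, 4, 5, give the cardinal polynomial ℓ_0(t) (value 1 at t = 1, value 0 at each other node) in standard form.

ℓ_0(t) = (1/24)t^4 - (7/12)t^3 + (71/24)t^2 - (77/12)t + 5

ℓ_0(t) = (t - 2)(t - 3)(t - 4)(t - 5) / [(-1)·(-2)·(-3)·(-4)]
       = (t^4 - 14t^3 + 71t^2 - 154t + 120) / (24)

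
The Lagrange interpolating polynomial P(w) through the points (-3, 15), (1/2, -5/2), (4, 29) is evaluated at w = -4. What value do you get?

Evaluate each Lagrange basis at w = -4:
L_0(-4) = (-9/2)·(-8)/[(-7/2)·(-7)] = 72/49
L_1(-4) = (-1)·(-8)/[(7/2)·(-7/2)] = -32/49
L_2(-4) = (-1)·(-9/2)/[(7)·(7/2)] = 9/49
Sum: 15·(72/49) + (-5/2)·(-32/49) + 29·(9/49) = 29

29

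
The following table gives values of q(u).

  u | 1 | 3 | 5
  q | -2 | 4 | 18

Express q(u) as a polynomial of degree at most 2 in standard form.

Newton's divided differences:
q[1,3] = (4 - (-2)) / (3 - 1) = 3
q[3,5] = (18 - 4) / (5 - 3) = 7
q[1,3,5] = (7 - 3) / (5 - 1) = 1
q(u) = -2 + 3·(u - 1) + 1·(u - 1)(u - 3)
Expanding: q(u) = u^2 - u - 2

q(u) = u^2 - u - 2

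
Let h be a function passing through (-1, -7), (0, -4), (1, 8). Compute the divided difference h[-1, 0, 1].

h[-1,0] = (-4 - (-7)) / (0 - (-1)) = 3
h[0,1] = (8 - (-4)) / (1 - 0) = 12
h[-1,0,1] = (12 - 3) / (1 - (-1)) = 9/2

9/2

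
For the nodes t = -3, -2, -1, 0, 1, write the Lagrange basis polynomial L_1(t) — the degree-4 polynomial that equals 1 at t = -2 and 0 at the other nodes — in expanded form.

L_1(t) = -(1/6)t^4 - (1/2)t^3 + (1/6)t^2 + (1/2)t

L_1(t) = (t + 3)(t + 1)t(t - 1) / [(1)·(-1)·(-2)·(-3)]
       = (t^4 + 3t^3 - t^2 - 3t) / (-6)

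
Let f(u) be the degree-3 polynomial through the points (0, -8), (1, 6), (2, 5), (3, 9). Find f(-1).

L_0(-1) = (-2)·(-3)·(-4)/[(-1)·(-2)·(-3)] = 4
L_1(-1) = (-1)·(-3)·(-4)/[(1)·(-1)·(-2)] = -6
L_2(-1) = (-1)·(-2)·(-4)/[(2)·(1)·(-1)] = 4
L_3(-1) = (-1)·(-2)·(-3)/[(3)·(2)·(1)] = -1
Sum: (-8)·(4) + 6·(-6) + 5·(4) + 9·(-1) = -57

-57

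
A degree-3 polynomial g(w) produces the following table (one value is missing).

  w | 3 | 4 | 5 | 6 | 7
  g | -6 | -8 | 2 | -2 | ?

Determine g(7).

The 4 known values determine g uniquely (degree ≤ 3).
Evaluate each Lagrange basis at w = 7:
L_0(7) = (3)·(2)·(1)/[(-1)·(-2)·(-3)] = -1
L_1(7) = (4)·(2)·(1)/[(1)·(-1)·(-2)] = 4
L_2(7) = (4)·(3)·(1)/[(2)·(1)·(-1)] = -6
L_3(7) = (4)·(3)·(2)/[(3)·(2)·(1)] = 4
Sum: (-6)·(-1) + (-8)·(4) + 2·(-6) + (-2)·(4) = -46

-46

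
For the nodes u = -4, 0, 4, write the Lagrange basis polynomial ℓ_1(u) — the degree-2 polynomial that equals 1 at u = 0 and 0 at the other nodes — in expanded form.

ℓ_1(u) = (u + 4)(u - 4) / [(4)·(-4)]
       = (u^2 - 16) / (-16)

ℓ_1(u) = -(1/16)u^2 + 1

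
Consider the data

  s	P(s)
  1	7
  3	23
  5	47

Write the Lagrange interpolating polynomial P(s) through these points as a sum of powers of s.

L_0(s) = (s - 3)(s - 5) / [8] = (1/8)s^2 - s + 15/8
L_1(s) = (s - 1)(s - 5) / [-4] = -(1/4)s^2 + (3/2)s - 5/4
L_2(s) = (s - 1)(s - 3) / [8] = (1/8)s^2 - (1/2)s + 3/8
P(s) = 7·L_0 + 23·L_1 + 47·L_2
  7·L_0(s) = (7/8)s^2 - 7s + 105/8
  23·L_1(s) = -(23/4)s^2 + (69/2)s - 115/4
  47·L_2(s) = (47/8)s^2 - (47/2)s + 141/8
Adding term by term: s^2 + 4s + 2

P(s) = s^2 + 4s + 2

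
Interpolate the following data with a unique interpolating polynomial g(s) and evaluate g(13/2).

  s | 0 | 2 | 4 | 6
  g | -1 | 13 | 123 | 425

Evaluate each Lagrange basis at s = 13/2:
L_0(13/2) = (9/2)·(5/2)·(1/2)/[(-2)·(-4)·(-6)] = -15/128
L_1(13/2) = (13/2)·(5/2)·(1/2)/[(2)·(-2)·(-4)] = 65/128
L_2(13/2) = (13/2)·(9/2)·(1/2)/[(4)·(2)·(-2)] = -117/128
L_3(13/2) = (13/2)·(9/2)·(5/2)/[(6)·(4)·(2)] = 195/128
Sum: (-1)·(-15/128) + 13·(65/128) + 123·(-117/128) + 425·(195/128) = 2167/4

2167/4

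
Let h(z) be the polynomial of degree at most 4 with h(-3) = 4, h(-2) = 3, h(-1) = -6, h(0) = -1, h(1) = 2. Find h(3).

L_0(3) = (5)·(4)·(3)·(2)/[(-1)·(-2)·(-3)·(-4)] = 5
L_1(3) = (6)·(4)·(3)·(2)/[(1)·(-1)·(-2)·(-3)] = -24
L_2(3) = (6)·(5)·(3)·(2)/[(2)·(1)·(-1)·(-2)] = 45
L_3(3) = (6)·(5)·(4)·(2)/[(3)·(2)·(1)·(-1)] = -40
L_4(3) = (6)·(5)·(4)·(3)/[(4)·(3)·(2)·(1)] = 15
Sum: 4·(5) + 3·(-24) + (-6)·(45) + (-1)·(-40) + 2·(15) = -252

-252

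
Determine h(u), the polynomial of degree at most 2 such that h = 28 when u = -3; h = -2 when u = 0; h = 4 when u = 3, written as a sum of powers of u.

h(u) = 2u^2 - 4u - 2

Build the Lagrange basis polynomials:
L_0(u) = u(u - 3) / [18] = (1/18)u^2 - (1/6)u
L_1(u) = (u + 3)(u - 3) / [-9] = -(1/9)u^2 + 1
L_2(u) = (u + 3)u / [18] = (1/18)u^2 + (1/6)u
h(u) = 28·L_0 + (-2)·L_1 + 4·L_2
  28·L_0(u) = (14/9)u^2 - (14/3)u
  (-2)·L_1(u) = (2/9)u^2 - 2
  4·L_2(u) = (2/9)u^2 + (2/3)u
Adding term by term: 2u^2 - 4u - 2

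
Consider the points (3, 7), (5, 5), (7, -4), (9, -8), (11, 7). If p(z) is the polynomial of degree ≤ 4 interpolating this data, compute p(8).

Evaluate each Lagrange basis at z = 8:
L_0(8) = (3)·(1)·(-1)·(-3)/[(-2)·(-4)·(-6)·(-8)] = 3/128
L_1(8) = (5)·(1)·(-1)·(-3)/[(2)·(-2)·(-4)·(-6)] = -5/32
L_2(8) = (5)·(3)·(-1)·(-3)/[(4)·(2)·(-2)·(-4)] = 45/64
L_3(8) = (5)·(3)·(1)·(-3)/[(6)·(4)·(2)·(-2)] = 15/32
L_4(8) = (5)·(3)·(1)·(-1)/[(8)·(6)·(4)·(2)] = -5/128
Sum: 7·(3/128) + 5·(-5/32) + (-4)·(45/64) + (-8)·(15/32) + 7·(-5/128) = -477/64

-477/64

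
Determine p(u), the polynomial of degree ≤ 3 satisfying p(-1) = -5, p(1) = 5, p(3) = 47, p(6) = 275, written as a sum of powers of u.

Newton's divided differences:
p[-1,1] = (5 - (-5)) / (1 - (-1)) = 5
p[1,3] = (47 - 5) / (3 - 1) = 21
p[3,6] = (275 - 47) / (6 - 3) = 76
p[-1,1,3] = (21 - 5) / (3 - (-1)) = 4
p[1,3,6] = (76 - 21) / (6 - 1) = 11
p[-1,1,3,6] = (11 - 4) / (6 - (-1)) = 1
p(u) = -5 + 5·(u + 1) + 4·(u + 1)(u - 1) + 1·(u + 1)(u - 1)(u - 3)
Expanding: p(u) = u^3 + u^2 + 4u - 1

p(u) = u^3 + u^2 + 4u - 1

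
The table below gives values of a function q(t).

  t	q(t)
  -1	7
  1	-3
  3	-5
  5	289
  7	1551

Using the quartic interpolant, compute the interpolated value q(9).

4837

L_0(9) = (8)·(6)·(4)·(2)/[(-2)·(-4)·(-6)·(-8)] = 1
L_1(9) = (10)·(6)·(4)·(2)/[(2)·(-2)·(-4)·(-6)] = -5
L_2(9) = (10)·(8)·(4)·(2)/[(4)·(2)·(-2)·(-4)] = 10
L_3(9) = (10)·(8)·(6)·(2)/[(6)·(4)·(2)·(-2)] = -10
L_4(9) = (10)·(8)·(6)·(4)/[(8)·(6)·(4)·(2)] = 5
Sum: 7·(1) + (-3)·(-5) + (-5)·(10) + 289·(-10) + 1551·(5) = 4837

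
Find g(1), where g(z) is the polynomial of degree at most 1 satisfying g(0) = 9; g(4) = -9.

9/2

L_0(1) = (-3)/[(-4)] = 3/4
L_1(1) = (1)/[(4)] = 1/4
Sum: 9·(3/4) + (-9)·(1/4) = 9/2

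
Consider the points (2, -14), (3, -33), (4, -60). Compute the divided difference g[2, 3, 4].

g[2,3] = (-33 - (-14)) / (3 - 2) = -19
g[3,4] = (-60 - (-33)) / (4 - 3) = -27
g[2,3,4] = (-27 - (-19)) / (4 - 2) = -4

-4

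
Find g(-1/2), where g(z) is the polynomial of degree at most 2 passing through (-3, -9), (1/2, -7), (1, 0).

L_0(-1/2) = (-1)·(-3/2)/[(-7/2)·(-4)] = 3/28
L_1(-1/2) = (5/2)·(-3/2)/[(7/2)·(-1/2)] = 15/7
L_2(-1/2) = (5/2)·(-1)/[(4)·(1/2)] = -5/4
Sum: (-9)·(3/28) + (-7)·(15/7) + 0 = -447/28

-447/28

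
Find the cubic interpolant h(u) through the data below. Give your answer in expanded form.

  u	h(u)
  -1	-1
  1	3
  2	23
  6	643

Newton's divided differences:
h[-1,1] = (3 - (-1)) / (1 - (-1)) = 2
h[1,2] = (23 - 3) / (2 - 1) = 20
h[2,6] = (643 - 23) / (6 - 2) = 155
h[-1,1,2] = (20 - 2) / (2 - (-1)) = 6
h[1,2,6] = (155 - 20) / (6 - 1) = 27
h[-1,1,2,6] = (27 - 6) / (6 - (-1)) = 3
h(u) = -1 + 2·(u + 1) + 6·(u + 1)(u - 1) + 3·(u + 1)(u - 1)(u - 2)
Expanding: h(u) = 3u^3 - u + 1

h(u) = 3u^3 - u + 1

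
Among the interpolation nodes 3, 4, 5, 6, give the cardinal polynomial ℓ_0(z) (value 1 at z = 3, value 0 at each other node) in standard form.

ℓ_0(z) = (z - 4)(z - 5)(z - 6) / [(-1)·(-2)·(-3)]
       = (z^3 - 15z^2 + 74z - 120) / (-6)

ℓ_0(z) = -(1/6)z^3 + (5/2)z^2 - (37/3)z + 20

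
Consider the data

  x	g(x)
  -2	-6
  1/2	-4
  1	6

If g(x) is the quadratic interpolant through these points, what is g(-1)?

Evaluate each Lagrange basis at x = -1:
L_0(-1) = (-3/2)·(-2)/[(-5/2)·(-3)] = 2/5
L_1(-1) = (1)·(-2)/[(5/2)·(-1/2)] = 8/5
L_2(-1) = (1)·(-3/2)/[(3)·(1/2)] = -1
Sum: (-6)·(2/5) + (-4)·(8/5) + 6·(-1) = -74/5

-74/5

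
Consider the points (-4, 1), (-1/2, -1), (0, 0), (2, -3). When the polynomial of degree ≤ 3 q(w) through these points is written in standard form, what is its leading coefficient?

The leading coefficient equals the top divided difference q[-4,-1/2,0,2].
q[-4,-1/2] = (-1 - 1) / (-1/2 - (-4)) = -4/7
q[-1/2,0] = (0 - (-1)) / (0 - (-1/2)) = 2
q[0,2] = (-3 - 0) / (2 - 0) = -3/2
q[-4,-1/2,0] = (2 - (-4/7)) / (0 - (-4)) = 9/14
q[-1/2,0,2] = (-3/2 - 2) / (2 - (-1/2)) = -7/5
q[-4,-1/2,0,2] = (-7/5 - 9/14) / (2 - (-4)) = -143/420

-143/420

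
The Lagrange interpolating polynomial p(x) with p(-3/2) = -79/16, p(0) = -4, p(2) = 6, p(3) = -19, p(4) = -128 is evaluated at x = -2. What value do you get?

-14

Evaluate each Lagrange basis at x = -2:
L_0(-2) = (-2)·(-4)·(-5)·(-6)/[(-3/2)·(-7/2)·(-9/2)·(-11/2)] = 1280/693
L_1(-2) = (-1/2)·(-4)·(-5)·(-6)/[(3/2)·(-2)·(-3)·(-4)] = -5/3
L_2(-2) = (-1/2)·(-2)·(-5)·(-6)/[(7/2)·(2)·(-1)·(-2)] = 15/7
L_3(-2) = (-1/2)·(-2)·(-4)·(-6)/[(9/2)·(3)·(1)·(-1)] = -16/9
L_4(-2) = (-1/2)·(-2)·(-4)·(-5)/[(11/2)·(4)·(2)·(1)] = 5/11
Sum: (-79/16)·(1280/693) + (-4)·(-5/3) + 6·(15/7) + (-19)·(-16/9) + (-128)·(5/11) = -14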